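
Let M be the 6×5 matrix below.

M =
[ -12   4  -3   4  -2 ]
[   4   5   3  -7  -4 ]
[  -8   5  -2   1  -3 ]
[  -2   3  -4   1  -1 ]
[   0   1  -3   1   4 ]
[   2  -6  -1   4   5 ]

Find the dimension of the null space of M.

Row reduce to echelon form.
R2 ← R2 + (1/3)·R1: [0, 19/3, 2, -17/3, -14/3]
R3 ← R3 − (2/3)·R1: [0, 7/3, 0, -5/3, -5/3]
R4 ← R4 − (1/6)·R1: [0, 7/3, -7/2, 1/3, -2/3]
R6 ← R6 + (1/6)·R1: [0, -16/3, -3/2, 14/3, 14/3]
R3 ← R3 − (7/19)·R2: [0, 0, -14/19, 8/19, 1/19]
R4 ← R4 − (7/19)·R2: [0, 0, -161/38, 46/19, 20/19]
R5 ← R5 − (3/19)·R2: [0, 0, -63/19, 36/19, 90/19]
R6 ← R6 + (16/19)·R2: [0, 0, 7/38, -2/19, 14/19]
R4 ← R4 − (23/4)·R3: [0, 0, 0, 0, 3/4]
R5 ← R5 − (9/2)·R3: [0, 0, 0, 0, 9/2]
R6 ← R6 + (1/4)·R3: [0, 0, 0, 0, 3/4]
R5 ← R5 − (6)·R4: [0, 0, 0, 0, 0]
R6 ← R6 − R4: [0, 0, 0, 0, 0]
4 nonzero rows, so rank(M) = 4.
M has 5 columns; by rank–nullity, nullity = 5 − 4 = 1.

1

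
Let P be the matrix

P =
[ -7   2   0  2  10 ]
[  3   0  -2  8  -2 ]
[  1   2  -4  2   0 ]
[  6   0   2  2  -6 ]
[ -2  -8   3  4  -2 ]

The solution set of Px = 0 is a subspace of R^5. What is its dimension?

0

Row reduce to echelon form.
R2 ← R2 + (3/7)·R1: [0, 6/7, -2, 62/7, 16/7]
R3 ← R3 + (1/7)·R1: [0, 16/7, -4, 16/7, 10/7]
R4 ← R4 + (6/7)·R1: [0, 12/7, 2, 26/7, 18/7]
R5 ← R5 − (2/7)·R1: [0, -60/7, 3, 24/7, -34/7]
R3 ← R3 − (8/3)·R2: [0, 0, 4/3, -64/3, -14/3]
R4 ← R4 − (2)·R2: [0, 0, 6, -14, -2]
R5 ← R5 + (10)·R2: [0, 0, -17, 92, 18]
R4 ← R4 − (9/2)·R3: [0, 0, 0, 82, 19]
R5 ← R5 + (51/4)·R3: [0, 0, 0, -180, -83/2]
R5 ← R5 + (90/41)·R4: [0, 0, 0, 0, 17/82]
5 nonzero rows, so rank(P) = 5.
P has 5 columns; by rank–nullity, nullity = 5 − 5 = 0.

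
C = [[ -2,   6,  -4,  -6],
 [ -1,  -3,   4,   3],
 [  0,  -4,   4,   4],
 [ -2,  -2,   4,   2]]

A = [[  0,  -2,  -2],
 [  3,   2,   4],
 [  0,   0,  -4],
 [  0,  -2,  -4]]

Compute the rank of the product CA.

2

First compute CA:
[[ 18,  28,  68],
 [ -9, -10, -38],
 [-12, -16, -48],
 [ -6,  -4, -28]]
Now row reduce the product.
R2 ← R2 + (1/2)·R1: [0, 4, -4]
R3 ← R3 + (2/3)·R1: [0, 8/3, -8/3]
R4 ← R4 + (1/3)·R1: [0, 16/3, -16/3]
R3 ← R3 − (2/3)·R2: [0, 0, 0]
R4 ← R4 − (4/3)·R2: [0, 0, 0]
2 nonzero rows, so rank(CA) = 2.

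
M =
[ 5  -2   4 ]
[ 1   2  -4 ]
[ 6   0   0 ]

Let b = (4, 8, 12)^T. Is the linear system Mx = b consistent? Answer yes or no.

Row reduce the augmented matrix [M | b].
R2 ← R2 − (1/5)·R1: [0, 12/5, -24/5, 36/5]
R3 ← R3 − (6/5)·R1: [0, 12/5, -24/5, 36/5]
R3 ← R3 − R2: [0, 0, 0, 0]
The echelon form has 2 nonzero rows, and every pivot lies in the first 3 columns, so rank(M) = rank([M|b]) = 2.
The system is consistent.

yes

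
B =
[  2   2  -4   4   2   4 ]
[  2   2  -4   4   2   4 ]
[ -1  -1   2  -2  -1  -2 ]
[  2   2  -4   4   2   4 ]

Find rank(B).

Row reduce to echelon form.
R2 ← R2 − R1: [0, 0, 0, 0, 0, 0]
R3 ← R3 + (1/2)·R1: [0, 0, 0, 0, 0, 0]
R4 ← R4 − R1: [0, 0, 0, 0, 0, 0]
Echelon form has 1 nonzero row, so rank(B) = 1.

1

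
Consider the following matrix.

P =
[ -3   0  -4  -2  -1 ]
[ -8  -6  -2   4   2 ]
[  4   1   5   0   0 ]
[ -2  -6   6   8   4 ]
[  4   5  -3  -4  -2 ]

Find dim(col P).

3

Row reduce to echelon form.
R2 ← R2 − (8/3)·R1: [0, -6, 26/3, 28/3, 14/3]
R3 ← R3 + (4/3)·R1: [0, 1, -1/3, -8/3, -4/3]
R4 ← R4 − (2/3)·R1: [0, -6, 26/3, 28/3, 14/3]
R5 ← R5 + (4/3)·R1: [0, 5, -25/3, -20/3, -10/3]
R3 ← R3 + (1/6)·R2: [0, 0, 10/9, -10/9, -5/9]
R4 ← R4 − R2: [0, 0, 0, 0, 0]
R5 ← R5 + (5/6)·R2: [0, 0, -10/9, 10/9, 5/9]
R5 ← R5 + R3: [0, 0, 0, 0, 0]
Echelon form has 3 nonzero rows, so rank(P) = 3.
The column space has dimension equal to the rank: 3.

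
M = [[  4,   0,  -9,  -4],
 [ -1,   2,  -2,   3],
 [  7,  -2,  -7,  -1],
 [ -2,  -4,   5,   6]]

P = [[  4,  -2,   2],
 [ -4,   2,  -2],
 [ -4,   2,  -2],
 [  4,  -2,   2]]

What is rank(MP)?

1

First compute MP:
[[ 36, -18,  18],
 [  8,  -4,   4],
 [ 60, -30,  30],
 [ 12,  -6,   6]]
Now row reduce the product.
R2 ← R2 − (2/9)·R1: [0, 0, 0]
R3 ← R3 − (5/3)·R1: [0, 0, 0]
R4 ← R4 − (1/3)·R1: [0, 0, 0]
1 nonzero row, so rank(MP) = 1.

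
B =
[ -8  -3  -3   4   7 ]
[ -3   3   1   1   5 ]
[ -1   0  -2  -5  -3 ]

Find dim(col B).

3

Row reduce to echelon form.
R2 ← R2 − (3/8)·R1: [0, 33/8, 17/8, -1/2, 19/8]
R3 ← R3 − (1/8)·R1: [0, 3/8, -13/8, -11/2, -31/8]
R3 ← R3 − (1/11)·R2: [0, 0, -20/11, -60/11, -45/11]
Echelon form has 3 nonzero rows, so rank(B) = 3.
The column space has dimension equal to the rank: 3.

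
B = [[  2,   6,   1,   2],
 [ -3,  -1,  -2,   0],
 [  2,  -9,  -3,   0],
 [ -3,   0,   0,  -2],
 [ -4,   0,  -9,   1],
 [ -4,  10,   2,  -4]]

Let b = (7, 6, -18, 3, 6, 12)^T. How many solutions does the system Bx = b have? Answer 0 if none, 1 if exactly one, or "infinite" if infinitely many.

Row reduce the augmented matrix [B | b].
R2 ← R2 + (3/2)·R1: [0, 8, -1/2, 3, 33/2]
R3 ← R3 − R1: [0, -15, -4, -2, -25]
R4 ← R4 + (3/2)·R1: [0, 9, 3/2, 1, 27/2]
R5 ← R5 + (2)·R1: [0, 12, -7, 5, 20]
R6 ← R6 + (2)·R1: [0, 22, 4, 0, 26]
R3 ← R3 + (15/8)·R2: [0, 0, -79/16, 29/8, 95/16]
R4 ← R4 − (9/8)·R2: [0, 0, 33/16, -19/8, -81/16]
R5 ← R5 − (3/2)·R2: [0, 0, -25/4, 1/2, -19/4]
R6 ← R6 − (11/4)·R2: [0, 0, 43/8, -33/4, -155/8]
R4 ← R4 + (33/79)·R3: [0, 0, 0, -68/79, -204/79]
R5 ← R5 − (100/79)·R3: [0, 0, 0, -323/79, -969/79]
R6 ← R6 + (86/79)·R3: [0, 0, 0, -340/79, -1020/79]
R5 ← R5 − (19/4)·R4: [0, 0, 0, 0, 0]
R6 ← R6 − (5)·R4: [0, 0, 0, 0, 0]
The echelon form has 4 nonzero rows, and every pivot lies in the first 4 columns, so rank(B) = rank([B|b]) = 4.
The system is consistent.
rank = 4 = number of unknowns, so the solution is unique.

1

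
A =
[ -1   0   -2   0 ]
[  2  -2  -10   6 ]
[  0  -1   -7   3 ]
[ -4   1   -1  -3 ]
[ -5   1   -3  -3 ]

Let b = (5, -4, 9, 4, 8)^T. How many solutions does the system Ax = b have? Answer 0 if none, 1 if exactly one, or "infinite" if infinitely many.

0

Row reduce the augmented matrix [A | b].
R2 ← R2 + (2)·R1: [0, -2, -14, 6, 6]
R4 ← R4 − (4)·R1: [0, 1, 7, -3, -16]
R5 ← R5 − (5)·R1: [0, 1, 7, -3, -17]
R3 ← R3 − (1/2)·R2: [0, 0, 0, 0, 6]
R4 ← R4 + (1/2)·R2: [0, 0, 0, 0, -13]
R5 ← R5 + (1/2)·R2: [0, 0, 0, 0, -14]
R4 ← R4 + (13/6)·R3: [0, 0, 0, 0, 0]
R5 ← R5 + (7/3)·R3: [0, 0, 0, 0, 0]
The echelon form has 3 nonzero rows; the last pivot sits in the augmented column, so rank(A) = 2 but rank([A|b]) = 3.
Since the ranks differ, the system is inconsistent.
It has no solutions.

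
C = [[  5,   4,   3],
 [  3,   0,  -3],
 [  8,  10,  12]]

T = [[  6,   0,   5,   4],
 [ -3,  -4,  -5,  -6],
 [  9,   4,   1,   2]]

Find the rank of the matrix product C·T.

2

First compute CT:
[[ 45,  -4,   8,   2],
 [ -9, -12,  12,   6],
 [126,   8,   2,  -4]]
Now row reduce the product.
R2 ← R2 + (1/5)·R1: [0, -64/5, 68/5, 32/5]
R3 ← R3 − (14/5)·R1: [0, 96/5, -102/5, -48/5]
R3 ← R3 + (3/2)·R2: [0, 0, 0, 0]
2 nonzero rows, so rank(CT) = 2.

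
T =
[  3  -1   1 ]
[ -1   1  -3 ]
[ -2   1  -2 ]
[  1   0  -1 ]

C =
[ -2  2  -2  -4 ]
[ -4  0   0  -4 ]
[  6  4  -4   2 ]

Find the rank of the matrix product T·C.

First compute TC:
[[  4,  10, -10,  -6],
 [-20, -14,  14,  -6],
 [-12, -12,  12,   0],
 [ -8,  -2,   2,  -6]]
Now row reduce the product.
R2 ← R2 + (5)·R1: [0, 36, -36, -36]
R3 ← R3 + (3)·R1: [0, 18, -18, -18]
R4 ← R4 + (2)·R1: [0, 18, -18, -18]
R3 ← R3 − (1/2)·R2: [0, 0, 0, 0]
R4 ← R4 − (1/2)·R2: [0, 0, 0, 0]
2 nonzero rows, so rank(TC) = 2.

2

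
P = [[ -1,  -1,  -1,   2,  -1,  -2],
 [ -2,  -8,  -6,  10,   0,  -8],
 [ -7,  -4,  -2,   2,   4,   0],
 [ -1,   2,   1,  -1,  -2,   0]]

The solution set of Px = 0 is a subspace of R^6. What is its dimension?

Row reduce to echelon form.
R2 ← R2 − (2)·R1: [0, -6, -4, 6, 2, -4]
R3 ← R3 − (7)·R1: [0, 3, 5, -12, 11, 14]
R4 ← R4 − R1: [0, 3, 2, -3, -1, 2]
R3 ← R3 + (1/2)·R2: [0, 0, 3, -9, 12, 12]
R4 ← R4 + (1/2)·R2: [0, 0, 0, 0, 0, 0]
3 nonzero rows, so rank(P) = 3.
P has 6 columns; by rank–nullity, nullity = 6 − 3 = 3.

3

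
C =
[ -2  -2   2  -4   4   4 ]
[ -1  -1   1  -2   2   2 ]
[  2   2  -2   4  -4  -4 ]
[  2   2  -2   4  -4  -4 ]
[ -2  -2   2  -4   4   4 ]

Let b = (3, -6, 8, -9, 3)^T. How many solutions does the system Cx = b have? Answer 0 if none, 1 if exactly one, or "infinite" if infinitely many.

0

Row reduce the augmented matrix [C | b].
R2 ← R2 − (1/2)·R1: [0, 0, 0, 0, 0, 0, -15/2]
R3 ← R3 + R1: [0, 0, 0, 0, 0, 0, 11]
R4 ← R4 + R1: [0, 0, 0, 0, 0, 0, -6]
R5 ← R5 − R1: [0, 0, 0, 0, 0, 0, 0]
R3 ← R3 + (22/15)·R2: [0, 0, 0, 0, 0, 0, 0]
R4 ← R4 − (4/5)·R2: [0, 0, 0, 0, 0, 0, 0]
The echelon form has 2 nonzero rows; the last pivot sits in the augmented column, so rank(C) = 1 but rank([C|b]) = 2.
Since the ranks differ, the system is inconsistent.
It has no solutions.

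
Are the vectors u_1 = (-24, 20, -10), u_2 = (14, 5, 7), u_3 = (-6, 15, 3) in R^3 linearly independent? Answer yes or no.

Form the matrix with these vectors as rows and row reduce.
R2 ← R2 + (7/12)·R1: [0, 50/3, 7/6]
R3 ← R3 − (1/4)·R1: [0, 10, 11/2]
R3 ← R3 − (3/5)·R2: [0, 0, 24/5]
3 nonzero rows, so the 3 vectors span a space of dimension 3.
Since 3 = 3, the vectors are linearly independent.

yes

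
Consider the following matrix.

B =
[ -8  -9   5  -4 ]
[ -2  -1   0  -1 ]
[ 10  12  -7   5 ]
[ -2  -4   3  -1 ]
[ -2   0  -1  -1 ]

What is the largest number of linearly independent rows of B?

2

Row reduce to echelon form.
R2 ← R2 − (1/4)·R1: [0, 5/4, -5/4, 0]
R3 ← R3 + (5/4)·R1: [0, 3/4, -3/4, 0]
R4 ← R4 − (1/4)·R1: [0, -7/4, 7/4, 0]
R5 ← R5 − (1/4)·R1: [0, 9/4, -9/4, 0]
R3 ← R3 − (3/5)·R2: [0, 0, 0, 0]
R4 ← R4 + (7/5)·R2: [0, 0, 0, 0]
R5 ← R5 − (9/5)·R2: [0, 0, 0, 0]
Echelon form has 2 nonzero rows, so rank(B) = 2.
The rank gives the maximum number of linearly independent rows: 2.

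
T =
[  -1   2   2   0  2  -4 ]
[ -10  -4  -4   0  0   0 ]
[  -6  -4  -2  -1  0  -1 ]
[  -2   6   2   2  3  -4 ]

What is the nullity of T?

3

Row reduce to echelon form.
R2 ← R2 − (10)·R1: [0, -24, -24, 0, -20, 40]
R3 ← R3 − (6)·R1: [0, -16, -14, -1, -12, 23]
R4 ← R4 − (2)·R1: [0, 2, -2, 2, -1, 4]
R3 ← R3 − (2/3)·R2: [0, 0, 2, -1, 4/3, -11/3]
R4 ← R4 + (1/12)·R2: [0, 0, -4, 2, -8/3, 22/3]
R4 ← R4 + (2)·R3: [0, 0, 0, 0, 0, 0]
3 nonzero rows, so rank(T) = 3.
T has 6 columns; by rank–nullity, nullity = 6 − 3 = 3.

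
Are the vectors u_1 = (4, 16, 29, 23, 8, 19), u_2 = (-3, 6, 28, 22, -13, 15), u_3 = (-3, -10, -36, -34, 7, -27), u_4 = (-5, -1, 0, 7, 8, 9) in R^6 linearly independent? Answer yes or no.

yes

Form the matrix with these vectors as rows and row reduce.
R2 ← R2 + (3/4)·R1: [0, 18, 199/4, 157/4, -7, 117/4]
R3 ← R3 + (3/4)·R1: [0, 2, -57/4, -67/4, 13, -51/4]
R4 ← R4 + (5/4)·R1: [0, 19, 145/4, 143/4, 18, 131/4]
R3 ← R3 − (1/9)·R2: [0, 0, -178/9, -190/9, 124/9, -16]
R4 ← R4 − (19/18)·R2: [0, 0, -1171/72, -409/72, 457/18, 15/8]
R4 ← R4 − (1171/1424)·R3: [0, 0, 0, 2079/178, 5005/356, 10703/712]
4 nonzero rows, so the 4 vectors span a space of dimension 4.
Since 4 = 4, the vectors are linearly independent.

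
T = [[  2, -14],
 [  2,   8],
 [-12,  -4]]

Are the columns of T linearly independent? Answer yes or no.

Row reduce T to echelon form.
R2 ← R2 − R1: [0, 22]
R3 ← R3 + (6)·R1: [0, -88]
R3 ← R3 + (4)·R2: [0, 0]
2 pivots among 2 columns.
Every column is a pivot column, so the columns are linearly independent.

yes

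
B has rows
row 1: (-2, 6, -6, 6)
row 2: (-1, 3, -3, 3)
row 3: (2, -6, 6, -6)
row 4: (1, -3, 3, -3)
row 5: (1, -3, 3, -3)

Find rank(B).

1

Row reduce to echelon form.
R2 ← R2 − (1/2)·R1: [0, 0, 0, 0]
R3 ← R3 + R1: [0, 0, 0, 0]
R4 ← R4 + (1/2)·R1: [0, 0, 0, 0]
R5 ← R5 + (1/2)·R1: [0, 0, 0, 0]
Echelon form has 1 nonzero row, so rank(B) = 1.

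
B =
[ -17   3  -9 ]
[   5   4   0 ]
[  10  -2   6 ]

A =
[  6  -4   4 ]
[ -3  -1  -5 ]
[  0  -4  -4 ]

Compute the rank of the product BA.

2

First compute BA:
[[-111, 101, -47],
 [ 18, -24,   0],
 [ 66, -62,  26]]
Now row reduce the product.
R2 ← R2 + (6/37)·R1: [0, -282/37, -282/37]
R3 ← R3 + (22/37)·R1: [0, -72/37, -72/37]
R3 ← R3 − (12/47)·R2: [0, 0, 0]
2 nonzero rows, so rank(BA) = 2.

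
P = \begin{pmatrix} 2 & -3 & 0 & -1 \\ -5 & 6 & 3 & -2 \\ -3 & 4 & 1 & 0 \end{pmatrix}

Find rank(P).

Row reduce to echelon form.
R2 ← R2 + (5/2)·R1: [0, -3/2, 3, -9/2]
R3 ← R3 + (3/2)·R1: [0, -1/2, 1, -3/2]
R3 ← R3 − (1/3)·R2: [0, 0, 0, 0]
Echelon form has 2 nonzero rows, so rank(P) = 2.

2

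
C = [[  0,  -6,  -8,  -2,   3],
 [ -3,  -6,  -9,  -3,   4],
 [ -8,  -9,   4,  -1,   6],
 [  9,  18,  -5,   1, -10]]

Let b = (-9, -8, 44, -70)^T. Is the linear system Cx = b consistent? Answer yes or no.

Row reduce the augmented matrix [C | b].
Swap R1 ↔ R2
R3 ← R3 − (8/3)·R1: [0, 7, 28, 7, -14/3, 196/3]
R4 ← R4 + (3)·R1: [0, 0, -32, -8, 2, -94]
R3 ← R3 + (7/6)·R2: [0, 0, 56/3, 14/3, -7/6, 329/6]
R4 ← R4 + (12/7)·R3: [0, 0, 0, 0, 0, 0]
The echelon form has 3 nonzero rows, and every pivot lies in the first 5 columns, so rank(C) = rank([C|b]) = 3.
The system is consistent.

yes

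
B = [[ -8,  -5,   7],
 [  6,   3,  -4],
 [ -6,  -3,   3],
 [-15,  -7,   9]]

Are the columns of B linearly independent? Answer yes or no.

Row reduce B to echelon form.
R2 ← R2 + (3/4)·R1: [0, -3/4, 5/4]
R3 ← R3 − (3/4)·R1: [0, 3/4, -9/4]
R4 ← R4 − (15/8)·R1: [0, 19/8, -33/8]
R3 ← R3 + R2: [0, 0, -1]
R4 ← R4 + (19/6)·R2: [0, 0, -1/6]
R4 ← R4 − (1/6)·R3: [0, 0, 0]
3 pivots among 3 columns.
Every column is a pivot column, so the columns are linearly independent.

yes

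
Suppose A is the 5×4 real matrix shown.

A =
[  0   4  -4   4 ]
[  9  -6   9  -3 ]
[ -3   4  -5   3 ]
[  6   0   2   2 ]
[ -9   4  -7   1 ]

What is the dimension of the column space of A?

2

Row reduce to echelon form.
Swap R1 ↔ R2
R3 ← R3 + (1/3)·R1: [0, 2, -2, 2]
R4 ← R4 − (2/3)·R1: [0, 4, -4, 4]
R5 ← R5 + R1: [0, -2, 2, -2]
R3 ← R3 − (1/2)·R2: [0, 0, 0, 0]
R4 ← R4 − R2: [0, 0, 0, 0]
R5 ← R5 + (1/2)·R2: [0, 0, 0, 0]
Echelon form has 2 nonzero rows, so rank(A) = 2.
The column space has dimension equal to the rank: 2.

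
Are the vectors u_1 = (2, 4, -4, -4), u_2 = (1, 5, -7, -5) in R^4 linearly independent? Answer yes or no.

yes

Form the matrix with these vectors as rows and row reduce.
R2 ← R2 − (1/2)·R1: [0, 3, -5, -3]
2 nonzero rows, so the 2 vectors span a space of dimension 2.
Since 2 = 2, the vectors are linearly independent.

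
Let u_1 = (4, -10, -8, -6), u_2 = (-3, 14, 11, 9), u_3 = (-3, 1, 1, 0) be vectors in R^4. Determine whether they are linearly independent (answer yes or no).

Form the matrix with these vectors as rows and row reduce.
R2 ← R2 + (3/4)·R1: [0, 13/2, 5, 9/2]
R3 ← R3 + (3/4)·R1: [0, -13/2, -5, -9/2]
R3 ← R3 + R2: [0, 0, 0, 0]
2 nonzero rows, so the 3 vectors span a space of dimension 2.
Since 2 < 3, the vectors are linearly dependent.

no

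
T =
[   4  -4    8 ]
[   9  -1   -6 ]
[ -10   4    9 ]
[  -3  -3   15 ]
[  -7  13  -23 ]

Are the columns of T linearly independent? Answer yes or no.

yes

Row reduce T to echelon form.
R2 ← R2 − (9/4)·R1: [0, 8, -24]
R3 ← R3 + (5/2)·R1: [0, -6, 29]
R4 ← R4 + (3/4)·R1: [0, -6, 21]
R5 ← R5 + (7/4)·R1: [0, 6, -9]
R3 ← R3 + (3/4)·R2: [0, 0, 11]
R4 ← R4 + (3/4)·R2: [0, 0, 3]
R5 ← R5 − (3/4)·R2: [0, 0, 9]
R4 ← R4 − (3/11)·R3: [0, 0, 0]
R5 ← R5 − (9/11)·R3: [0, 0, 0]
3 pivots among 3 columns.
Every column is a pivot column, so the columns are linearly independent.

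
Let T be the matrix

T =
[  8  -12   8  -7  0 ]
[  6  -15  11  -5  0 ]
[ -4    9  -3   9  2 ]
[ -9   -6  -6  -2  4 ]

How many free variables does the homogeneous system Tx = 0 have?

Row reduce to echelon form.
R2 ← R2 − (3/4)·R1: [0, -6, 5, 1/4, 0]
R3 ← R3 + (1/2)·R1: [0, 3, 1, 11/2, 2]
R4 ← R4 + (9/8)·R1: [0, -39/2, 3, -79/8, 4]
R3 ← R3 + (1/2)·R2: [0, 0, 7/2, 45/8, 2]
R4 ← R4 − (13/4)·R2: [0, 0, -53/4, -171/16, 4]
R4 ← R4 + (53/14)·R3: [0, 0, 0, 297/28, 81/7]
4 nonzero rows, so rank(T) = 4.
T has 5 columns; by rank–nullity, nullity = 5 − 4 = 1.

1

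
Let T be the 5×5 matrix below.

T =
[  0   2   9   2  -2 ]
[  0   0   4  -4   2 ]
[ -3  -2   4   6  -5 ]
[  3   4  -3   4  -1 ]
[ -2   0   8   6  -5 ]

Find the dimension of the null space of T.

Row reduce to echelon form.
Swap R1 ↔ R3
R4 ← R4 + R1: [0, 2, 1, 10, -6]
R5 ← R5 − (2/3)·R1: [0, 4/3, 16/3, 2, -5/3]
Swap R2 ↔ R3
R4 ← R4 − R2: [0, 0, -8, 8, -4]
R5 ← R5 − (2/3)·R2: [0, 0, -2/3, 2/3, -1/3]
R4 ← R4 + (2)·R3: [0, 0, 0, 0, 0]
R5 ← R5 + (1/6)·R3: [0, 0, 0, 0, 0]
3 nonzero rows, so rank(T) = 3.
T has 5 columns; by rank–nullity, nullity = 5 − 3 = 2.

2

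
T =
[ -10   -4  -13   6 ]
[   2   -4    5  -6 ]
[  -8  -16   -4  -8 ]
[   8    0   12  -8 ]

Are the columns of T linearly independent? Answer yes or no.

no

Row reduce T to echelon form.
R2 ← R2 + (1/5)·R1: [0, -24/5, 12/5, -24/5]
R3 ← R3 − (4/5)·R1: [0, -64/5, 32/5, -64/5]
R4 ← R4 + (4/5)·R1: [0, -16/5, 8/5, -16/5]
R3 ← R3 − (8/3)·R2: [0, 0, 0, 0]
R4 ← R4 − (2/3)·R2: [0, 0, 0, 0]
2 pivots among 4 columns.
Only 2 < 4 pivot columns, so the columns are linearly dependent.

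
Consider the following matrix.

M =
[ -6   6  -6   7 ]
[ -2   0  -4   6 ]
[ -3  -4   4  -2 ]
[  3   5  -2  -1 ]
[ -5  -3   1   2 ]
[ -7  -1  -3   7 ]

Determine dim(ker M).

Row reduce to echelon form.
R2 ← R2 − (1/3)·R1: [0, -2, -2, 11/3]
R3 ← R3 − (1/2)·R1: [0, -7, 7, -11/2]
R4 ← R4 + (1/2)·R1: [0, 8, -5, 5/2]
R5 ← R5 − (5/6)·R1: [0, -8, 6, -23/6]
R6 ← R6 − (7/6)·R1: [0, -8, 4, -7/6]
R3 ← R3 − (7/2)·R2: [0, 0, 14, -55/3]
R4 ← R4 + (4)·R2: [0, 0, -13, 103/6]
R5 ← R5 − (4)·R2: [0, 0, 14, -37/2]
R6 ← R6 − (4)·R2: [0, 0, 12, -95/6]
R4 ← R4 + (13/14)·R3: [0, 0, 0, 1/7]
R5 ← R5 − R3: [0, 0, 0, -1/6]
R6 ← R6 − (6/7)·R3: [0, 0, 0, -5/42]
R5 ← R5 + (7/6)·R4: [0, 0, 0, 0]
R6 ← R6 + (5/6)·R4: [0, 0, 0, 0]
4 nonzero rows, so rank(M) = 4.
M has 4 columns; by rank–nullity, nullity = 4 − 4 = 0.

0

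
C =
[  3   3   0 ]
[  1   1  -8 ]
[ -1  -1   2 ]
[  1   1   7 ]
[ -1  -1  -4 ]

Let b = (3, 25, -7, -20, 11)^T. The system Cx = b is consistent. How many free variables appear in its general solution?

Row reduce the augmented matrix [C | b].
R2 ← R2 − (1/3)·R1: [0, 0, -8, 24]
R3 ← R3 + (1/3)·R1: [0, 0, 2, -6]
R4 ← R4 − (1/3)·R1: [0, 0, 7, -21]
R5 ← R5 + (1/3)·R1: [0, 0, -4, 12]
R3 ← R3 + (1/4)·R2: [0, 0, 0, 0]
R4 ← R4 + (7/8)·R2: [0, 0, 0, 0]
R5 ← R5 − (1/2)·R2: [0, 0, 0, 0]
The echelon form has 2 nonzero rows, and every pivot lies in the first 3 columns, so rank(C) = rank([C|b]) = 2.
The system is consistent.
Free variables = (unknowns) − (rank) = 3 − 2 = 1.

1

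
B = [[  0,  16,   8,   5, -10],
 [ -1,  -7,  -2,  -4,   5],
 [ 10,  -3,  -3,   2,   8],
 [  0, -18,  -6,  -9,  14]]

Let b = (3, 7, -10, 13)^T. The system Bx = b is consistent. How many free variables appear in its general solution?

2

Row reduce the augmented matrix [B | b].
Swap R1 ↔ R2
R3 ← R3 + (10)·R1: [0, -73, -23, -38, 58, 60]
R3 ← R3 + (73/16)·R2: [0, 0, 27/2, -243/16, 99/8, 1179/16]
R4 ← R4 + (9/8)·R2: [0, 0, 3, -27/8, 11/4, 131/8]
R4 ← R4 − (2/9)·R3: [0, 0, 0, 0, 0, 0]
The echelon form has 3 nonzero rows, and every pivot lies in the first 5 columns, so rank(B) = rank([B|b]) = 3.
The system is consistent.
Free variables = (unknowns) − (rank) = 5 − 3 = 2.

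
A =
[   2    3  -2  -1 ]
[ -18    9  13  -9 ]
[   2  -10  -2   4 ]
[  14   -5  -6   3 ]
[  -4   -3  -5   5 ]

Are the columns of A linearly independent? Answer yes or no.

yes

Row reduce A to echelon form.
R2 ← R2 + (9)·R1: [0, 36, -5, -18]
R3 ← R3 − R1: [0, -13, 0, 5]
R4 ← R4 − (7)·R1: [0, -26, 8, 10]
R5 ← R5 + (2)·R1: [0, 3, -9, 3]
R3 ← R3 + (13/36)·R2: [0, 0, -65/36, -3/2]
R4 ← R4 + (13/18)·R2: [0, 0, 79/18, -3]
R5 ← R5 − (1/12)·R2: [0, 0, -103/12, 9/2]
R4 ← R4 + (158/65)·R3: [0, 0, 0, -432/65]
R5 ← R5 − (309/65)·R3: [0, 0, 0, 756/65]
R5 ← R5 + (7/4)·R4: [0, 0, 0, 0]
4 pivots among 4 columns.
Every column is a pivot column, so the columns are linearly independent.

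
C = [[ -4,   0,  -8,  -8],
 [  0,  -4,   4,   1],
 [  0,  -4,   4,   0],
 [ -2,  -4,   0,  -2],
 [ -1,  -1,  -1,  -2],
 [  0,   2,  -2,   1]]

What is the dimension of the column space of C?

Row reduce to echelon form.
R4 ← R4 − (1/2)·R1: [0, -4, 4, 2]
R5 ← R5 − (1/4)·R1: [0, -1, 1, 0]
R3 ← R3 − R2: [0, 0, 0, -1]
R4 ← R4 − R2: [0, 0, 0, 1]
R5 ← R5 − (1/4)·R2: [0, 0, 0, -1/4]
R6 ← R6 + (1/2)·R2: [0, 0, 0, 3/2]
R4 ← R4 + R3: [0, 0, 0, 0]
R5 ← R5 − (1/4)·R3: [0, 0, 0, 0]
R6 ← R6 + (3/2)·R3: [0, 0, 0, 0]
Echelon form has 3 nonzero rows, so rank(C) = 3.
The column space has dimension equal to the rank: 3.

3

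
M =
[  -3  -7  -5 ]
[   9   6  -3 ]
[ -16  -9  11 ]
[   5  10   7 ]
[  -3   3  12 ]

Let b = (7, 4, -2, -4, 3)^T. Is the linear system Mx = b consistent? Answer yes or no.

no

Row reduce the augmented matrix [M | b].
R2 ← R2 + (3)·R1: [0, -15, -18, 25]
R3 ← R3 − (16/3)·R1: [0, 85/3, 113/3, -118/3]
R4 ← R4 + (5/3)·R1: [0, -5/3, -4/3, 23/3]
R5 ← R5 − R1: [0, 10, 17, -4]
R3 ← R3 + (17/9)·R2: [0, 0, 11/3, 71/9]
R4 ← R4 − (1/9)·R2: [0, 0, 2/3, 44/9]
R5 ← R5 + (2/3)·R2: [0, 0, 5, 38/3]
R4 ← R4 − (2/11)·R3: [0, 0, 0, 38/11]
R5 ← R5 − (15/11)·R3: [0, 0, 0, 21/11]
R5 ← R5 − (21/38)·R4: [0, 0, 0, 0]
The echelon form has 4 nonzero rows; the last pivot sits in the augmented column, so rank(M) = 3 but rank([M|b]) = 4.
Since the ranks differ, the system is inconsistent.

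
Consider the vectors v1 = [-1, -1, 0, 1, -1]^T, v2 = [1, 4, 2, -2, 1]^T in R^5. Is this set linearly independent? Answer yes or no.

yes

Form the matrix with these vectors as rows and row reduce.
R2 ← R2 + R1: [0, 3, 2, -1, 0]
2 nonzero rows, so the 2 vectors span a space of dimension 2.
Since 2 = 2, the vectors are linearly independent.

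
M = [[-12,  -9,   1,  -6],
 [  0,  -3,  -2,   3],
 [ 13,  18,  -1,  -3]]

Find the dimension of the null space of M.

Row reduce to echelon form.
R3 ← R3 + (13/12)·R1: [0, 33/4, 1/12, -19/2]
R3 ← R3 + (11/4)·R2: [0, 0, -65/12, -5/4]
3 nonzero rows, so rank(M) = 3.
M has 4 columns; by rank–nullity, nullity = 4 − 3 = 1.

1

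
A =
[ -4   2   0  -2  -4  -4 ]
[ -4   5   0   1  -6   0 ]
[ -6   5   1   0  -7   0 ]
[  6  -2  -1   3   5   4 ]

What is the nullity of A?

3

Row reduce to echelon form.
R2 ← R2 − R1: [0, 3, 0, 3, -2, 4]
R3 ← R3 − (3/2)·R1: [0, 2, 1, 3, -1, 6]
R4 ← R4 + (3/2)·R1: [0, 1, -1, 0, -1, -2]
R3 ← R3 − (2/3)·R2: [0, 0, 1, 1, 1/3, 10/3]
R4 ← R4 − (1/3)·R2: [0, 0, -1, -1, -1/3, -10/3]
R4 ← R4 + R3: [0, 0, 0, 0, 0, 0]
3 nonzero rows, so rank(A) = 3.
A has 6 columns; by rank–nullity, nullity = 6 − 3 = 3.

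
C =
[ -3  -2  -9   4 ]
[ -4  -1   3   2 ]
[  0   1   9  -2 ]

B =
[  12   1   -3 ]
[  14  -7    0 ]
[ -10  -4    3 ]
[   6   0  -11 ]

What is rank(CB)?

First compute CB:
[[ 50,  47, -62],
 [-80,  -9,  -1],
 [-88, -43,  49]]
Now row reduce the product.
R2 ← R2 + (8/5)·R1: [0, 331/5, -501/5]
R3 ← R3 + (44/25)·R1: [0, 993/25, -1503/25]
R3 ← R3 − (3/5)·R2: [0, 0, 0]
2 nonzero rows, so rank(CB) = 2.

2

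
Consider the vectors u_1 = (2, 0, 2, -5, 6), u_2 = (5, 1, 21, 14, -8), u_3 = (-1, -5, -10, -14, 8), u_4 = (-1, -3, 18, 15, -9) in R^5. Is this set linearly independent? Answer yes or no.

Form the matrix with these vectors as rows and row reduce.
R2 ← R2 − (5/2)·R1: [0, 1, 16, 53/2, -23]
R3 ← R3 + (1/2)·R1: [0, -5, -9, -33/2, 11]
R4 ← R4 + (1/2)·R1: [0, -3, 19, 25/2, -6]
R3 ← R3 + (5)·R2: [0, 0, 71, 116, -104]
R4 ← R4 + (3)·R2: [0, 0, 67, 92, -75]
R4 ← R4 − (67/71)·R3: [0, 0, 0, -1240/71, 1643/71]
4 nonzero rows, so the 4 vectors span a space of dimension 4.
Since 4 = 4, the vectors are linearly independent.

yes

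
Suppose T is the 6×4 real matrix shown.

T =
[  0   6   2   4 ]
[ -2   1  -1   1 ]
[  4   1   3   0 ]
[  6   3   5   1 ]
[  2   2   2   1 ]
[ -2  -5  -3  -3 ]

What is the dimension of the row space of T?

2

Row reduce to echelon form.
Swap R1 ↔ R2
R3 ← R3 + (2)·R1: [0, 3, 1, 2]
R4 ← R4 + (3)·R1: [0, 6, 2, 4]
R5 ← R5 + R1: [0, 3, 1, 2]
R6 ← R6 − R1: [0, -6, -2, -4]
R3 ← R3 − (1/2)·R2: [0, 0, 0, 0]
R4 ← R4 − R2: [0, 0, 0, 0]
R5 ← R5 − (1/2)·R2: [0, 0, 0, 0]
R6 ← R6 + R2: [0, 0, 0, 0]
Echelon form has 2 nonzero rows, so rank(T) = 2.
The row space has dimension equal to the rank: 2.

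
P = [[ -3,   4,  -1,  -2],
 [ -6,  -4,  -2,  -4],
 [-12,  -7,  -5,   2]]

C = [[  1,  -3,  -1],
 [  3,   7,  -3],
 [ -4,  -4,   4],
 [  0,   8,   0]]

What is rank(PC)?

First compute PC:
[[ 13,  25, -13],
 [-10, -34,  10],
 [-13,  23,  13]]
Now row reduce the product.
R2 ← R2 + (10/13)·R1: [0, -192/13, 0]
R3 ← R3 + R1: [0, 48, 0]
R3 ← R3 + (13/4)·R2: [0, 0, 0]
2 nonzero rows, so rank(PC) = 2.

2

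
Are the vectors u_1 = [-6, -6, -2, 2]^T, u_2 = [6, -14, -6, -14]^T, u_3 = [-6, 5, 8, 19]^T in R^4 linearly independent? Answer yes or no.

Form the matrix with these vectors as rows and row reduce.
R2 ← R2 + R1: [0, -20, -8, -12]
R3 ← R3 − R1: [0, 11, 10, 17]
R3 ← R3 + (11/20)·R2: [0, 0, 28/5, 52/5]
3 nonzero rows, so the 3 vectors span a space of dimension 3.
Since 3 = 3, the vectors are linearly independent.

yes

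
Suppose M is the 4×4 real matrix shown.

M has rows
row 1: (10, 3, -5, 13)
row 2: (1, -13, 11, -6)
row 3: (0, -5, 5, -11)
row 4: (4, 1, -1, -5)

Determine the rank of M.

Row reduce to echelon form.
R2 ← R2 − (1/10)·R1: [0, -133/10, 23/2, -73/10]
R4 ← R4 − (2/5)·R1: [0, -1/5, 1, -51/5]
R3 ← R3 − (50/133)·R2: [0, 0, 90/133, -1098/133]
R4 ← R4 − (2/133)·R2: [0, 0, 110/133, -1342/133]
R4 ← R4 − (11/9)·R3: [0, 0, 0, 0]
Echelon form has 3 nonzero rows, so rank(M) = 3.

3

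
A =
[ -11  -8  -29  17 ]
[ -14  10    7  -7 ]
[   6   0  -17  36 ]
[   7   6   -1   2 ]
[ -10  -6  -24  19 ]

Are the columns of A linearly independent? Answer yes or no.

yes

Row reduce A to echelon form.
R2 ← R2 − (14/11)·R1: [0, 222/11, 483/11, -315/11]
R3 ← R3 + (6/11)·R1: [0, -48/11, -361/11, 498/11]
R4 ← R4 + (7/11)·R1: [0, 10/11, -214/11, 141/11]
R5 ← R5 − (10/11)·R1: [0, 14/11, 26/11, 39/11]
R3 ← R3 + (8/37)·R2: [0, 0, -863/37, 1446/37]
R4 ← R4 − (5/111)·R2: [0, 0, -793/37, 522/37]
R5 ← R5 − (7/111)·R2: [0, 0, -15/37, 198/37]
R4 ← R4 − (793/863)·R3: [0, 0, 0, -18816/863]
R5 ← R5 − (15/863)·R3: [0, 0, 0, 4032/863]
R5 ← R5 + (3/14)·R4: [0, 0, 0, 0]
4 pivots among 4 columns.
Every column is a pivot column, so the columns are linearly independent.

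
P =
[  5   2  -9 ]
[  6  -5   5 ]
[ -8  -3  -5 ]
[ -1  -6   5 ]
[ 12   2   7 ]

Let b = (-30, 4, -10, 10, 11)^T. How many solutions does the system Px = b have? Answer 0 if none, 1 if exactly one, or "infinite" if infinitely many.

1

Row reduce the augmented matrix [P | b].
R2 ← R2 − (6/5)·R1: [0, -37/5, 79/5, 40]
R3 ← R3 + (8/5)·R1: [0, 1/5, -97/5, -58]
R4 ← R4 + (1/5)·R1: [0, -28/5, 16/5, 4]
R5 ← R5 − (12/5)·R1: [0, -14/5, 143/5, 83]
R3 ← R3 + (1/37)·R2: [0, 0, -702/37, -2106/37]
R4 ← R4 − (28/37)·R2: [0, 0, -324/37, -972/37]
R5 ← R5 − (14/37)·R2: [0, 0, 837/37, 2511/37]
R4 ← R4 − (6/13)·R3: [0, 0, 0, 0]
R5 ← R5 + (31/26)·R3: [0, 0, 0, 0]
The echelon form has 3 nonzero rows, and every pivot lies in the first 3 columns, so rank(P) = rank([P|b]) = 3.
The system is consistent.
rank = 3 = number of unknowns, so the solution is unique.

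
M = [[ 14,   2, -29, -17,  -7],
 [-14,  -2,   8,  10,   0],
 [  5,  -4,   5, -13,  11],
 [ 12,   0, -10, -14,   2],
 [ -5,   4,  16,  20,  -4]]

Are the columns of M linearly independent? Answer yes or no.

no

Row reduce M to echelon form.
R2 ← R2 + R1: [0, 0, -21, -7, -7]
R3 ← R3 − (5/14)·R1: [0, -33/7, 215/14, -97/14, 27/2]
R4 ← R4 − (6/7)·R1: [0, -12/7, 104/7, 4/7, 8]
R5 ← R5 + (5/14)·R1: [0, 33/7, 79/14, 195/14, -13/2]
Swap R2 ↔ R3
R4 ← R4 − (4/11)·R2: [0, 0, 102/11, 34/11, 34/11]
R5 ← R5 + R2: [0, 0, 21, 7, 7]
R4 ← R4 + (34/77)·R3: [0, 0, 0, 0, 0]
R5 ← R5 + R3: [0, 0, 0, 0, 0]
3 pivots among 5 columns.
Only 3 < 5 pivot columns, so the columns are linearly dependent.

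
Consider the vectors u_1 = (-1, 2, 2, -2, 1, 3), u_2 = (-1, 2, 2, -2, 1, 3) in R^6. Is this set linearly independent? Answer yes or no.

Form the matrix with these vectors as rows and row reduce.
R2 ← R2 − R1: [0, 0, 0, 0, 0, 0]
1 nonzero row, so the 2 vectors span a space of dimension 1.
Since 1 < 2, the vectors are linearly dependent.

no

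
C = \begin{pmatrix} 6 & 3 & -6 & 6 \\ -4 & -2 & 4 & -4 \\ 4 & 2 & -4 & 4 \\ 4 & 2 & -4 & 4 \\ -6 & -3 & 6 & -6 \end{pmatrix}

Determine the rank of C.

Row reduce to echelon form.
R2 ← R2 + (2/3)·R1: [0, 0, 0, 0]
R3 ← R3 − (2/3)·R1: [0, 0, 0, 0]
R4 ← R4 − (2/3)·R1: [0, 0, 0, 0]
R5 ← R5 + R1: [0, 0, 0, 0]
Echelon form has 1 nonzero row, so rank(C) = 1.

1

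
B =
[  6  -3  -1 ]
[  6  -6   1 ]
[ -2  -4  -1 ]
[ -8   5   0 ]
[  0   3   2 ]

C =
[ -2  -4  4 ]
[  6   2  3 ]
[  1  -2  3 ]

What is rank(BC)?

First compute BC:
[[-31, -28,  12],
 [-47, -38,   9],
 [-21,   2, -23],
 [ 46,  42, -17],
 [ 20,   2,  15]]
Now row reduce the product.
R2 ← R2 − (47/31)·R1: [0, 138/31, -285/31]
R3 ← R3 − (21/31)·R1: [0, 650/31, -965/31]
R4 ← R4 + (46/31)·R1: [0, 14/31, 25/31]
R5 ← R5 + (20/31)·R1: [0, -498/31, 705/31]
R3 ← R3 − (325/69)·R2: [0, 0, 280/23]
R4 ← R4 − (7/69)·R2: [0, 0, 40/23]
R5 ← R5 + (83/23)·R2: [0, 0, -240/23]
R4 ← R4 − (1/7)·R3: [0, 0, 0]
R5 ← R5 + (6/7)·R3: [0, 0, 0]
3 nonzero rows, so rank(BC) = 3.

3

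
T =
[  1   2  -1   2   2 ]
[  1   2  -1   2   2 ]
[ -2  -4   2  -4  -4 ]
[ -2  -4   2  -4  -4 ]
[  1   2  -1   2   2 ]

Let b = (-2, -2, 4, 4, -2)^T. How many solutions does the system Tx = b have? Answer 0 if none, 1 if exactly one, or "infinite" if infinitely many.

infinite

Row reduce the augmented matrix [T | b].
R2 ← R2 − R1: [0, 0, 0, 0, 0, 0]
R3 ← R3 + (2)·R1: [0, 0, 0, 0, 0, 0]
R4 ← R4 + (2)·R1: [0, 0, 0, 0, 0, 0]
R5 ← R5 − R1: [0, 0, 0, 0, 0, 0]
The echelon form has 1 nonzero rows, and every pivot lies in the first 5 columns, so rank(T) = rank([T|b]) = 1.
The system is consistent.
rank = 1 < 5 unknowns, so there are infinitely many solutions.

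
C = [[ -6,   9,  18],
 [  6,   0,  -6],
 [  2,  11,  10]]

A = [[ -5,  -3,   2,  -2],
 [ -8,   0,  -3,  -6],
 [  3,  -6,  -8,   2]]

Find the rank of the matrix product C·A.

First compute CA:
[[ 12, -90, -183,  -6],
 [-48,  18,  60, -24],
 [-68, -66, -109, -50]]
Now row reduce the product.
R2 ← R2 + (4)·R1: [0, -342, -672, -48]
R3 ← R3 + (17/3)·R1: [0, -576, -1146, -84]
R3 ← R3 − (32/19)·R2: [0, 0, -270/19, -60/19]
3 nonzero rows, so rank(CA) = 3.

3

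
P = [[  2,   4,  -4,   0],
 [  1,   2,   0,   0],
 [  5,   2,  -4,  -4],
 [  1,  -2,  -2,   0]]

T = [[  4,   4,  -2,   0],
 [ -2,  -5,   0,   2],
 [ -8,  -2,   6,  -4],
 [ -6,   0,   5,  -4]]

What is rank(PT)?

2

First compute PT:
[[ 32,  -4, -28,  24],
 [  0,  -6,  -2,   4],
 [ 72,  18, -54,  36],
 [ 24,  18, -14,   4]]
Now row reduce the product.
R3 ← R3 − (9/4)·R1: [0, 27, 9, -18]
R4 ← R4 − (3/4)·R1: [0, 21, 7, -14]
R3 ← R3 + (9/2)·R2: [0, 0, 0, 0]
R4 ← R4 + (7/2)·R2: [0, 0, 0, 0]
2 nonzero rows, so rank(PT) = 2.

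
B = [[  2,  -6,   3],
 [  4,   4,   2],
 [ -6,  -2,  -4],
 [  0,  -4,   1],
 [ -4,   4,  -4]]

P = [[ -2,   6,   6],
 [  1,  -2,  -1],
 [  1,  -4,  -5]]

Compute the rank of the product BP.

2

First compute BP:
[[ -7,  12,   3],
 [ -2,   8,  10],
 [  6, -16, -14],
 [ -3,   4,  -1],
 [  8, -16,  -8]]
Now row reduce the product.
R2 ← R2 − (2/7)·R1: [0, 32/7, 64/7]
R3 ← R3 + (6/7)·R1: [0, -40/7, -80/7]
R4 ← R4 − (3/7)·R1: [0, -8/7, -16/7]
R5 ← R5 + (8/7)·R1: [0, -16/7, -32/7]
R3 ← R3 + (5/4)·R2: [0, 0, 0]
R4 ← R4 + (1/4)·R2: [0, 0, 0]
R5 ← R5 + (1/2)·R2: [0, 0, 0]
2 nonzero rows, so rank(BP) = 2.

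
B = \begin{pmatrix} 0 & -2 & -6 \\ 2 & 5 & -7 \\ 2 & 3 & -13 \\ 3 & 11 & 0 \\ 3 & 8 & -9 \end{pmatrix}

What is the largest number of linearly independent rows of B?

Row reduce to echelon form.
Swap R1 ↔ R2
R3 ← R3 − R1: [0, -2, -6]
R4 ← R4 − (3/2)·R1: [0, 7/2, 21/2]
R5 ← R5 − (3/2)·R1: [0, 1/2, 3/2]
R3 ← R3 − R2: [0, 0, 0]
R4 ← R4 + (7/4)·R2: [0, 0, 0]
R5 ← R5 + (1/4)·R2: [0, 0, 0]
Echelon form has 2 nonzero rows, so rank(B) = 2.
The rank gives the maximum number of linearly independent rows: 2.

2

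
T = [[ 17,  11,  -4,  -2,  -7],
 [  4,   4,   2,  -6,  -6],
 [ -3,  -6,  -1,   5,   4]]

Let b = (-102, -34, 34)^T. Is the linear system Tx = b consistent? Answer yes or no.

yes

Row reduce the augmented matrix [T | b].
R2 ← R2 − (4/17)·R1: [0, 24/17, 50/17, -94/17, -74/17, -10]
R3 ← R3 + (3/17)·R1: [0, -69/17, -29/17, 79/17, 47/17, 16]
R3 ← R3 + (23/8)·R2: [0, 0, 27/4, -45/4, -39/4, -51/4]
The echelon form has 3 nonzero rows, and every pivot lies in the first 5 columns, so rank(T) = rank([T|b]) = 3.
The system is consistent.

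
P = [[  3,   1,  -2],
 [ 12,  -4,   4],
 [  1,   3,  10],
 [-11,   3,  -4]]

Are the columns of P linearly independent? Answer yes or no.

Row reduce P to echelon form.
R2 ← R2 − (4)·R1: [0, -8, 12]
R3 ← R3 − (1/3)·R1: [0, 8/3, 32/3]
R4 ← R4 + (11/3)·R1: [0, 20/3, -34/3]
R3 ← R3 + (1/3)·R2: [0, 0, 44/3]
R4 ← R4 + (5/6)·R2: [0, 0, -4/3]
R4 ← R4 + (1/11)·R3: [0, 0, 0]
3 pivots among 3 columns.
Every column is a pivot column, so the columns are linearly independent.

yes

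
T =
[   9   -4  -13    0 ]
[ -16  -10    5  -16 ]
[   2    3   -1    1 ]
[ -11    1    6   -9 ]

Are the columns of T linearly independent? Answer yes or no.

yes

Row reduce T to echelon form.
R2 ← R2 + (16/9)·R1: [0, -154/9, -163/9, -16]
R3 ← R3 − (2/9)·R1: [0, 35/9, 17/9, 1]
R4 ← R4 + (11/9)·R1: [0, -35/9, -89/9, -9]
R3 ← R3 + (5/22)·R2: [0, 0, -49/22, -29/11]
R4 ← R4 − (5/22)·R2: [0, 0, -127/22, -59/11]
R4 ← R4 − (127/49)·R3: [0, 0, 0, 72/49]
4 pivots among 4 columns.
Every column is a pivot column, so the columns are linearly independent.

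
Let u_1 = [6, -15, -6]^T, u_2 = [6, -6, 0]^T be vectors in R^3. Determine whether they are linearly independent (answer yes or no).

yes

Form the matrix with these vectors as rows and row reduce.
R2 ← R2 − R1: [0, 9, 6]
2 nonzero rows, so the 2 vectors span a space of dimension 2.
Since 2 = 2, the vectors are linearly independent.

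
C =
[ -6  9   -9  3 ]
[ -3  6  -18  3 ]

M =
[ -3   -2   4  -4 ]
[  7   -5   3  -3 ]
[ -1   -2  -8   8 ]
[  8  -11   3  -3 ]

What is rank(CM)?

2

First compute CM:
[[114, -48,  84, -84],
 [ 93, -21, 159, -159]]
Now row reduce the product.
R2 ← R2 − (31/38)·R1: [0, 345/19, 1719/19, -1719/19]
2 nonzero rows, so rank(CM) = 2.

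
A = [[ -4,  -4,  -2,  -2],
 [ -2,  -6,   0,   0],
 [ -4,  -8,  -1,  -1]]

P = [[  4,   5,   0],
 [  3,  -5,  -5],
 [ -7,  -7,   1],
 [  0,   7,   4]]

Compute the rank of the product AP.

2

First compute AP:
[[-14,   0,  10],
 [-26,  20,  30],
 [-33,  20,  35]]
Now row reduce the product.
R2 ← R2 − (13/7)·R1: [0, 20, 80/7]
R3 ← R3 − (33/14)·R1: [0, 20, 80/7]
R3 ← R3 − R2: [0, 0, 0]
2 nonzero rows, so rank(AP) = 2.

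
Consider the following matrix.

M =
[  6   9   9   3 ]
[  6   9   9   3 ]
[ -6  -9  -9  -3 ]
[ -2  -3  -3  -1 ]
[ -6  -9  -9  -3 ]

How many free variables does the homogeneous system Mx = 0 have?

3

Row reduce to echelon form.
R2 ← R2 − R1: [0, 0, 0, 0]
R3 ← R3 + R1: [0, 0, 0, 0]
R4 ← R4 + (1/3)·R1: [0, 0, 0, 0]
R5 ← R5 + R1: [0, 0, 0, 0]
1 nonzero row, so rank(M) = 1.
M has 4 columns; by rank–nullity, nullity = 4 − 1 = 3.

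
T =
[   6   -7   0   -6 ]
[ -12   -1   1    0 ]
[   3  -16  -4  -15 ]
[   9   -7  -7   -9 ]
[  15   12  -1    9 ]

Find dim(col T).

3

Row reduce to echelon form.
R2 ← R2 + (2)·R1: [0, -15, 1, -12]
R3 ← R3 − (1/2)·R1: [0, -25/2, -4, -12]
R4 ← R4 − (3/2)·R1: [0, 7/2, -7, 0]
R5 ← R5 − (5/2)·R1: [0, 59/2, -1, 24]
R3 ← R3 − (5/6)·R2: [0, 0, -29/6, -2]
R4 ← R4 + (7/30)·R2: [0, 0, -203/30, -14/5]
R5 ← R5 + (59/30)·R2: [0, 0, 29/30, 2/5]
R4 ← R4 − (7/5)·R3: [0, 0, 0, 0]
R5 ← R5 + (1/5)·R3: [0, 0, 0, 0]
Echelon form has 3 nonzero rows, so rank(T) = 3.
The column space has dimension equal to the rank: 3.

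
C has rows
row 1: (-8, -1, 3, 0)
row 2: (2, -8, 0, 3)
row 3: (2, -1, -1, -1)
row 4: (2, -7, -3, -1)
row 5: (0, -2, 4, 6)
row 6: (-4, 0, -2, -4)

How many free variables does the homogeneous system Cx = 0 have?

0

Row reduce to echelon form.
R2 ← R2 + (1/4)·R1: [0, -33/4, 3/4, 3]
R3 ← R3 + (1/4)·R1: [0, -5/4, -1/4, -1]
R4 ← R4 + (1/4)·R1: [0, -29/4, -9/4, -1]
R6 ← R6 − (1/2)·R1: [0, 1/2, -7/2, -4]
R3 ← R3 − (5/33)·R2: [0, 0, -4/11, -16/11]
R4 ← R4 − (29/33)·R2: [0, 0, -32/11, -40/11]
R5 ← R5 − (8/33)·R2: [0, 0, 42/11, 58/11]
R6 ← R6 + (2/33)·R2: [0, 0, -38/11, -42/11]
R4 ← R4 − (8)·R3: [0, 0, 0, 8]
R5 ← R5 + (21/2)·R3: [0, 0, 0, -10]
R6 ← R6 − (19/2)·R3: [0, 0, 0, 10]
R5 ← R5 + (5/4)·R4: [0, 0, 0, 0]
R6 ← R6 − (5/4)·R4: [0, 0, 0, 0]
4 nonzero rows, so rank(C) = 4.
C has 4 columns; by rank–nullity, nullity = 4 − 4 = 0.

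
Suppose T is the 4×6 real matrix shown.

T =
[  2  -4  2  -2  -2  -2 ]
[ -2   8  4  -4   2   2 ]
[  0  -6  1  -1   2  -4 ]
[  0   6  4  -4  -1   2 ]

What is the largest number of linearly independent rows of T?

Row reduce to echelon form.
R2 ← R2 + R1: [0, 4, 6, -6, 0, 0]
R3 ← R3 + (3/2)·R2: [0, 0, 10, -10, 2, -4]
R4 ← R4 − (3/2)·R2: [0, 0, -5, 5, -1, 2]
R4 ← R4 + (1/2)·R3: [0, 0, 0, 0, 0, 0]
Echelon form has 3 nonzero rows, so rank(T) = 3.
The rank gives the maximum number of linearly independent rows: 3.

3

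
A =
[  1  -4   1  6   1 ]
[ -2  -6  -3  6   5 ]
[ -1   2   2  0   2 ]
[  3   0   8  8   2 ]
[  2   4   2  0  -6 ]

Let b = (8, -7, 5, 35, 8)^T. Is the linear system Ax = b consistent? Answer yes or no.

yes

Row reduce the augmented matrix [A | b].
R2 ← R2 + (2)·R1: [0, -14, -1, 18, 7, 9]
R3 ← R3 + R1: [0, -2, 3, 6, 3, 13]
R4 ← R4 − (3)·R1: [0, 12, 5, -10, -1, 11]
R5 ← R5 − (2)·R1: [0, 12, 0, -12, -8, -8]
R3 ← R3 − (1/7)·R2: [0, 0, 22/7, 24/7, 2, 82/7]
R4 ← R4 + (6/7)·R2: [0, 0, 29/7, 38/7, 5, 131/7]
R5 ← R5 + (6/7)·R2: [0, 0, -6/7, 24/7, -2, -2/7]
R4 ← R4 − (29/22)·R3: [0, 0, 0, 10/11, 26/11, 36/11]
R5 ← R5 + (3/11)·R3: [0, 0, 0, 48/11, -16/11, 32/11]
R5 ← R5 − (24/5)·R4: [0, 0, 0, 0, -64/5, -64/5]
The echelon form has 5 nonzero rows, and every pivot lies in the first 5 columns, so rank(A) = rank([A|b]) = 5.
The system is consistent.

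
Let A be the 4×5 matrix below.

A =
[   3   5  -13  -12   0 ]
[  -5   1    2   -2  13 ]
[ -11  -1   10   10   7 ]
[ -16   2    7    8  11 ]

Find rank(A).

3

Row reduce to echelon form.
R2 ← R2 + (5/3)·R1: [0, 28/3, -59/3, -22, 13]
R3 ← R3 + (11/3)·R1: [0, 52/3, -113/3, -34, 7]
R4 ← R4 + (16/3)·R1: [0, 86/3, -187/3, -56, 11]
R3 ← R3 − (13/7)·R2: [0, 0, -8/7, 48/7, -120/7]
R4 ← R4 − (43/14)·R2: [0, 0, -27/14, 81/7, -405/14]
R4 ← R4 − (27/16)·R3: [0, 0, 0, 0, 0]
Echelon form has 3 nonzero rows, so rank(A) = 3.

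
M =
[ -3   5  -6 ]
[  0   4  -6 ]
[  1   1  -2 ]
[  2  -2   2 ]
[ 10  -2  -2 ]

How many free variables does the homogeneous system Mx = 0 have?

1

Row reduce to echelon form.
R3 ← R3 + (1/3)·R1: [0, 8/3, -4]
R4 ← R4 + (2/3)·R1: [0, 4/3, -2]
R5 ← R5 + (10/3)·R1: [0, 44/3, -22]
R3 ← R3 − (2/3)·R2: [0, 0, 0]
R4 ← R4 − (1/3)·R2: [0, 0, 0]
R5 ← R5 − (11/3)·R2: [0, 0, 0]
2 nonzero rows, so rank(M) = 2.
M has 3 columns; by rank–nullity, nullity = 3 − 2 = 1.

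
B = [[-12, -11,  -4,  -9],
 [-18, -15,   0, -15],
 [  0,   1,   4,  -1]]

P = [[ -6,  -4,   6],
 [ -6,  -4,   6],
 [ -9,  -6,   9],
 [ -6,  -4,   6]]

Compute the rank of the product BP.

First compute BP:
[[228, 152, -228],
 [288, 192, -288],
 [-36, -24,  36]]
Now row reduce the product.
R2 ← R2 − (24/19)·R1: [0, 0, 0]
R3 ← R3 + (3/19)·R1: [0, 0, 0]
1 nonzero row, so rank(BP) = 1.

1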